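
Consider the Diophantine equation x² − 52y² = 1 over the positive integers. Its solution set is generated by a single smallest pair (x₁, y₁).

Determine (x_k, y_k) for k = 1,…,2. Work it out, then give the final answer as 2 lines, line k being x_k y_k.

649 90
842401 116820

d=52: √d = [7; 4,1,2,1,4,14] (ℓ=6, even), read p_5/q_5
a_0=7:  p_0=7·1+0=7,  q_0=7·0+1=1
a_1=4:  p_1=4·7+1=29,  q_1=4·1+0=4
a_2=1:  p_2=1·29+7=36,  q_2=1·4+1=5
…
a_4=1:  p_4=1·101+36=137,  q_4=1·14+5=19
a_5=4:  p_5=4·137+101=649,  q_5=4·19+14=90
(x₁, y₁) = (649, 90);  649² − 52·90² = 1 ✓
(649+90√52)^2 = 842401 + 116820√52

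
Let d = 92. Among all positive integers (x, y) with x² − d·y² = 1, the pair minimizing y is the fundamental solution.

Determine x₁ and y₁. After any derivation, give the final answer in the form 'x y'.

√92 → a₀=9, period (1,1,2,4,2,1,1,18); ℓ=8 even so k=7
step 0: (9, 1)  from 9·(1,0) + (0,1)
step 1: (10, 1)  from 1·(9,1) + (1,0)
…
step 4: (211, 22)  from 4·(48,5) + (19,2)
…
step 6: (681, 71)  from 1·(470,49) + (211,22)
step 7: (1151, 120)  from 1·(681,71) + (470,49)
fundamental: x₁=1151, y₁=120  (since 1324801 − 92·14400 = 1)

1151 120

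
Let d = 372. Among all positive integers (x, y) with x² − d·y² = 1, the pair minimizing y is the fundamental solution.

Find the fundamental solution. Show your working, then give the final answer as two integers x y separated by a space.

d=372: √d = [19; 3,2,12,2,3,38] (ℓ=6, even), read p_5/q_5
a_0=19:  p_0=19·1+0=19,  q_0=19·0+1=1
…
a_4=2:  p_4=2·1678+135=3491,  q_4=2·87+7=181
a_5=3:  p_5=3·3491+1678=12151,  q_5=3·181+87=630
(x₁, y₁) = (12151, 630);  12151² − 372·630² = 1 ✓

12151 630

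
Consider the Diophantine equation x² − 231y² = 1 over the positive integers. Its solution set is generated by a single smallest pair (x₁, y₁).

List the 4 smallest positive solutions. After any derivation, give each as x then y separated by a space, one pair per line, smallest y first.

76 5
11551 760
1755676 115515
266851201 17557520

√231 → a₀=15, period (5,30); ℓ=2 even so k=1
step 0: (15, 1)  from 15·(1,0) + (0,1)
step 1: (76, 5)  from 5·(15,1) + (1,0)
→ (76, 5).  Check: 76²=5776, 231·5²=5775, difference 1.
(x_2, y_2) = (76·76 + 231·5·5, 76·5 + 5·76) = (11551, 760)
(x_3, y_3) = (76·11551 + 231·5·760, 76·760 + 5·11551) = (1755676, 115515)
(x_4, y_4) = (76·1755676 + 231·5·115515, 76·115515 + 5·1755676) = (266851201, 17557520)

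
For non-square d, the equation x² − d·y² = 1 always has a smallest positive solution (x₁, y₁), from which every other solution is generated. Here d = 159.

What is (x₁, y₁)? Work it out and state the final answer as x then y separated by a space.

[12; 1,1,1,1,3,1,1,1,1,24] for √159; ℓ=10 ⇒ convergent index 9
i=0: a=12 ⇒ p=12, q=1
…
i=3: a=1 ⇒ p=38, q=3
…
i=6: a=1 ⇒ p=290, q=23
…
i=8: a=1 ⇒ p=807, q=64
i=9: a=1 ⇒ p=1324, q=105
→ (1324, 105).  Check: 1324²=1752976, 159·105²=1752975, difference 1.

1324 105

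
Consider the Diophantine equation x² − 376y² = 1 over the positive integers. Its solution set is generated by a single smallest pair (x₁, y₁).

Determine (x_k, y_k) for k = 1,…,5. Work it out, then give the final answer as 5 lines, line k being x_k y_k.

d=376: √d = [19; 2,1,1,3,1,…,1,2,38] (ℓ=16, even), read p_15/q_15
i=0: a=19 ⇒ p=19, q=1
…
i=2: a=1 ⇒ p=58, q=3
i=3: a=1 ⇒ p=97, q=5
i=4: a=3 ⇒ p=349, q=18
…
i=7: a=2 ⇒ p=2928, q=151
…
i=11: a=1 ⇒ p=99455, q=5129
i=12: a=3 ⇒ p=368986, q=19029
i=13: a=1 ⇒ p=468441, q=24158
i=14: a=1 ⇒ p=837427, q=43187
i=15: a=2 ⇒ p=2143295, q=110532
→ (2143295, 110532).  Check: 2143295²=4593713457025, 376·110532²=4593713457024, difference 1.
(2143295+110532√376)^2 = 9187426914049 + 473805365880√376
(2143295+110532√376)^3 = 39382732335491159615 + 2031009343327438668√376
(2143295+110532√376)^4 = 168817626601983862467148801 + 8706104341013491514496240√376
(2143295+110532√376)^5 = 723651950015758622280719887718975 + 37319499807142991581781109982932√376

2143295 110532
9187426914049 473805365880
39382732335491159615 2031009343327438668
168817626601983862467148801 8706104341013491514496240
723651950015758622280719887718975 37319499807142991581781109982932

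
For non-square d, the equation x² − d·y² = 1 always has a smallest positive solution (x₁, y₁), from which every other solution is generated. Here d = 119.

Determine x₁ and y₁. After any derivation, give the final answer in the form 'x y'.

[10; 1,9,1,20] for √119; ℓ=4 ⇒ convergent index 3
k=0  a_k=10  p_k/q_k = 10/1
…
k=2  a_k=9  p_k/q_k = 109/10
k=3  a_k=1  p_k/q_k = 120/11
→ (120, 11).  Check: 120²=14400, 119·11²=14399, difference 1.

120 11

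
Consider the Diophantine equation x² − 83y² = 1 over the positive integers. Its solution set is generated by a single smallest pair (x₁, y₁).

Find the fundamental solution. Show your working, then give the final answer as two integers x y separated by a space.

√83 = [9; 9,18, …], period ℓ=2 (even) → k=1
step 0: (9, 1)  from 9·(1,0) + (0,1)
step 1: (82, 9)  from 9·(9,1) + (1,0)
(x₁, y₁) = (82, 9);  82² − 83·9² = 1 ✓

82 9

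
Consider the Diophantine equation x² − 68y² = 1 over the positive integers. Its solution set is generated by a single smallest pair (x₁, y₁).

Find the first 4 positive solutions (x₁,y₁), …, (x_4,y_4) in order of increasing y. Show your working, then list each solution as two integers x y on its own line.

d=68: √d = [8; 4,16] (ℓ=2, even), read p_1/q_1
step 0: (8, 1)  from 8·(1,0) + (0,1)
step 1: (33, 4)  from 4·(8,1) + (1,0)
fundamental: x₁=33, y₁=4  (since 1089 − 68·16 = 1)
(33+4√68)^2 = 2177 + 264√68
(33+4√68)^3 = 143649 + 17420√68
(33+4√68)^4 = 9478657 + 1149456√68

33 4
2177 264
143649 17420
9478657 1149456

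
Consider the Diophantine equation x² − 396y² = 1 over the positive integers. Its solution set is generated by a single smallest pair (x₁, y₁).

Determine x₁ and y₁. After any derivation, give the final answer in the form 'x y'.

199 10

[19; 1,8,1,38] for √396; ℓ=4 ⇒ convergent index 3
i=0: a=19 ⇒ p=19, q=1
i=1: a=1 ⇒ p=20, q=1
i=2: a=8 ⇒ p=179, q=9
i=3: a=1 ⇒ p=199, q=10
→ (199, 10).  Check: 199²=39601, 396·10²=39600, difference 1.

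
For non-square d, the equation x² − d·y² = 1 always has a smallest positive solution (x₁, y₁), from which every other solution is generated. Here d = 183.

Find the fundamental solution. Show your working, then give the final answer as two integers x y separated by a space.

√183 → a₀=13, period (1,1,8,1,1,26); ℓ=6 even so k=5
k=0  a_k=13  p_k/q_k = 13/1
k=1  a_k=1  p_k/q_k = 14/1
k=2  a_k=1  p_k/q_k = 27/2
k=3  a_k=8  p_k/q_k = 230/17
k=4  a_k=1  p_k/q_k = 257/19
k=5  a_k=1  p_k/q_k = 487/36
fundamental: x₁=487, y₁=36  (since 237169 − 183·1296 = 1)

487 36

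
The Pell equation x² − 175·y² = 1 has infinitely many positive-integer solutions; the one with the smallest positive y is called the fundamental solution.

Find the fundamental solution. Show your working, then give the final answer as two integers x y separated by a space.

√175 → a₀=13, period (4,2,1,2,4,26); ℓ=6 even so k=5
k=0  a_k=13  p_k/q_k = 13/1
k=1  a_k=4  p_k/q_k = 53/4
…
k=3  a_k=1  p_k/q_k = 172/13
k=4  a_k=2  p_k/q_k = 463/35
k=5  a_k=4  p_k/q_k = 2024/153
→ (2024, 153).  Check: 2024²=4096576, 175·153²=4096575, difference 1.

2024 153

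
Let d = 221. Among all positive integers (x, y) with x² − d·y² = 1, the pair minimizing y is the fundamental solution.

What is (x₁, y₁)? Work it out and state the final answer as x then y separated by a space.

√221 → a₀=14, period (1,6,2,6,1,28); ℓ=6 even so k=5
i=0: a=14 ⇒ p=14, q=1
i=1: a=1 ⇒ p=15, q=1
i=2: a=6 ⇒ p=104, q=7
i=3: a=2 ⇒ p=223, q=15
i=4: a=6 ⇒ p=1442, q=97
i=5: a=1 ⇒ p=1665, q=112
(x₁, y₁) = (1665, 112);  1665² − 221·112² = 1 ✓

1665 112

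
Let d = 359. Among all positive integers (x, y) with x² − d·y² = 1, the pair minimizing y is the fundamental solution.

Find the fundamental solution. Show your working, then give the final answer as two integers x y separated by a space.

360 19

d=359: √d = [18; 1,17,1,36] (ℓ=4, even), read p_3/q_3
a_0=18:  p_0=18·1+0=18,  q_0=18·0+1=1
a_1=1:  p_1=1·18+1=19,  q_1=1·1+0=1
a_2=17:  p_2=17·19+18=341,  q_2=17·1+1=18
a_3=1:  p_3=1·341+19=360,  q_3=1·18+1=19
(x₁, y₁) = (360, 19);  360² − 359·19² = 1 ✓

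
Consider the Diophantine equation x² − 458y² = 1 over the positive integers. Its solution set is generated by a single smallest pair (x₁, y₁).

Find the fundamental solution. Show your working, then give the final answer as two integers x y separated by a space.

√458 = [21; 2,2,42, …], period ℓ=3 (odd) → k=5
step 0: (21, 1)  from 21·(1,0) + (0,1)
step 1: (43, 2)  from 2·(21,1) + (1,0)
step 2: (107, 5)  from 2·(43,2) + (21,1)
step 3: (4537, 212)  from 42·(107,5) + (43,2)
step 4: (9181, 429)  from 2·(4537,212) + (107,5)
step 5: (22899, 1070)  from 2·(9181,429) + (4537,212)
fundamental: x₁=22899, y₁=1070  (since 524364201 − 458·1144900 = 1)

22899 1070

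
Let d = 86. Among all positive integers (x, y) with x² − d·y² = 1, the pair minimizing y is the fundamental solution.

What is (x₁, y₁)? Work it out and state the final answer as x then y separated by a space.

√86 = [9; 3,1,1,1,8,1,1,1,3,18, …], period ℓ=10 (even) → k=9
k=0  a_k=9  p_k/q_k = 9/1
…
k=2  a_k=1  p_k/q_k = 37/4
k=3  a_k=1  p_k/q_k = 65/7
k=4  a_k=1  p_k/q_k = 102/11
k=5  a_k=8  p_k/q_k = 881/95
k=6  a_k=1  p_k/q_k = 983/106
k=7  a_k=1  p_k/q_k = 1864/201
k=8  a_k=1  p_k/q_k = 2847/307
k=9  a_k=3  p_k/q_k = 10405/1122
→ (10405, 1122).  Check: 10405²=108264025, 86·1122²=108264024, difference 1.

10405 1122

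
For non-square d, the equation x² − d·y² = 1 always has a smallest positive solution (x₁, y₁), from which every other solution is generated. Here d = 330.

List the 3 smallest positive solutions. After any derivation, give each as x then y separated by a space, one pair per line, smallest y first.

109 6
23761 1308
5179789 285138

√330 = [18; 6,36, …], period ℓ=2 (even) → k=1
step 0: (18, 1)  from 18·(1,0) + (0,1)
step 1: (109, 6)  from 6·(18,1) + (1,0)
→ (109, 6).  Check: 109²=11881, 330·6²=11880, difference 1.
(109+6√330)^2 = 23761 + 1308√330
(109+6√330)^3 = 5179789 + 285138√330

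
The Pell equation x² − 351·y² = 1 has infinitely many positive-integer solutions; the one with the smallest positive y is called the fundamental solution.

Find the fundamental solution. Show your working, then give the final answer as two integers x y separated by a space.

62425 3332

d=351: √d = [18; 1,2,1,3,2,2,2,3,1,2,1,36] (ℓ=12, even), read p_11/q_11
i=0: a=18 ⇒ p=18, q=1
i=1: a=1 ⇒ p=19, q=1
…
i=3: a=1 ⇒ p=75, q=4
…
i=6: a=2 ⇒ p=1555, q=83
…
i=8: a=3 ⇒ p=12796, q=683
…
i=10: a=2 ⇒ p=45882, q=2449
i=11: a=1 ⇒ p=62425, q=3332
(x₁, y₁) = (62425, 3332);  62425² − 351·3332² = 1 ✓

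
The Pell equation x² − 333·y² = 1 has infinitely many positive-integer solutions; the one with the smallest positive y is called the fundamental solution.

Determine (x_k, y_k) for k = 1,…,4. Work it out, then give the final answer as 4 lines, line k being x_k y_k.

73 4
10657 584
1555849 85260
227143297 12447376

√333 = [18; 4,36, …], period ℓ=2 (even) → k=1
k=0  a_k=18  p_k/q_k = 18/1
k=1  a_k=4  p_k/q_k = 73/4
→ (73, 4).  Check: 73²=5329, 333·4²=5328, difference 1.
(73+4√333)^2 = 10657 + 584√333
(73+4√333)^3 = 1555849 + 85260√333
(73+4√333)^4 = 227143297 + 12447376√333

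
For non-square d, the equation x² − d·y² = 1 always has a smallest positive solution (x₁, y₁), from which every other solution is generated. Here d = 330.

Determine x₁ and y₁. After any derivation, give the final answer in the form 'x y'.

d=330: √d = [18; 6,36] (ℓ=2, even), read p_1/q_1
i=0: a=18 ⇒ p=18, q=1
i=1: a=6 ⇒ p=109, q=6
(x₁, y₁) = (109, 6);  109² − 330·6² = 1 ✓

109 6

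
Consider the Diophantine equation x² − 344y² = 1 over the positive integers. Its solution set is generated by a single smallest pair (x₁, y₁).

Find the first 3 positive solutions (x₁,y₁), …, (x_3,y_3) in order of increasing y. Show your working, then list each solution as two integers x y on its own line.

d=344: √d = [18; 1,1,4,1,3,1,4,1,1,36] (ℓ=10, even), read p_9/q_9
k=0  a_k=18  p_k/q_k = 18/1
…
k=2  a_k=1  p_k/q_k = 37/2
…
k=5  a_k=3  p_k/q_k = 779/42
…
k=8  a_k=1  p_k/q_k = 5694/307
k=9  a_k=1  p_k/q_k = 10405/561
fundamental: x₁=10405, y₁=561  (since 108264025 − 344·314721 = 1)
(x_2, y_2) = (10405·10405 + 344·561·561, 10405·561 + 561·10405) = (216528049, 11674410)
(x_3, y_3) = (10405·216528049 + 344·561·11674410, 10405·11674410 + 561·216528049) = (4505948689285, 242944471539)

10405 561
216528049 11674410
4505948689285 242944471539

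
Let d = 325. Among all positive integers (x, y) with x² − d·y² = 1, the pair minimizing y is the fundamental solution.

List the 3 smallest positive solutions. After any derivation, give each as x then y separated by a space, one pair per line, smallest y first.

649 36
842401 46728
1093435849 60652908

√325 → a₀=18, period (36); ℓ=1 odd so k=1
i=0: a=18 ⇒ p=18, q=1
i=1: a=36 ⇒ p=649, q=36
→ (649, 36).  Check: 649²=421201, 325·36²=421200, difference 1.
(649+36√325)^2 = 842401 + 46728√325
(649+36√325)^3 = 1093435849 + 60652908√325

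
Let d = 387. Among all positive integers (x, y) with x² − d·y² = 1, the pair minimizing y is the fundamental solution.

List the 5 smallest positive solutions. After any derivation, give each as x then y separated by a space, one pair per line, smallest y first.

[19; 1,2,19,2,1,38] for √387; ℓ=6 ⇒ convergent index 5
i=0: a=19 ⇒ p=19, q=1
i=1: a=1 ⇒ p=20, q=1
i=2: a=2 ⇒ p=59, q=3
i=3: a=19 ⇒ p=1141, q=58
i=4: a=2 ⇒ p=2341, q=119
i=5: a=1 ⇒ p=3482, q=177
(x₁, y₁) = (3482, 177);  3482² − 387·177² = 1 ✓
(x_2, y_2) = (3482·3482 + 387·177·177, 3482·177 + 177·3482) = (24248647, 1232628)
(x_3, y_3) = (3482·24248647 + 387·177·1232628, 3482·1232628 + 177·24248647) = (168867574226, 8584021215)
(x_4, y_4) = (3482·168867574226 + 387·177·8584021215, 3482·8584021215 + 177·168867574226) = (1175993762661217, 59779122508632)
(x_5, y_5) = (3482·1175993762661217 + 387·177·59779122508632, 3482·59779122508632 + 177·1175993762661217) = (8189620394305140962, 416301800566092033)

3482 177
24248647 1232628
168867574226 8584021215
1175993762661217 59779122508632
8189620394305140962 416301800566092033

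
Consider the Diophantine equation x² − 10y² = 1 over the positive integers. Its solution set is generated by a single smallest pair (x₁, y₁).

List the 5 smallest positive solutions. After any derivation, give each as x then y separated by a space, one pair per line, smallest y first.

19 6
721 228
27379 8658
1039681 328776
39480499 12484830

√10 = [3; 6, …], period ℓ=1 (odd) → k=1
k=0  a_k=3  p_k/q_k = 3/1
k=1  a_k=6  p_k/q_k = 19/6
fundamental: x₁=19, y₁=6  (since 361 − 10·36 = 1)
n=2: (19,6)∘(19,6) = (19·19+10·6·6, 19·6+6·19) = (721,228)
n=3: (721,228)∘(19,6) = (19·721+10·6·228, 19·228+6·721) = (27379,8658)
n=4: (27379,8658)∘(19,6) = (19·27379+10·6·8658, 19·8658+6·27379) = (1039681,328776)
n=5: (1039681,328776)∘(19,6) = (19·1039681+10·6·328776, 19·328776+6·1039681) = (39480499,12484830)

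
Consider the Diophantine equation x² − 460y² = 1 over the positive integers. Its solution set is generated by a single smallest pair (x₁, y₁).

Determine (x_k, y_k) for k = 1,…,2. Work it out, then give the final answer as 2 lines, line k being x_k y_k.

2535751 118230
12860066268001 599603681460

[21; 2,4,3,1,2,10,2,1,3,4,2,42] for √460; ℓ=12 ⇒ convergent index 11
a_0=21:  p_0=21·1+0=21,  q_0=21·0+1=1
…
a_3=3:  p_3=3·193+43=622,  q_3=3·9+2=29
a_4=1:  p_4=1·622+193=815,  q_4=1·29+9=38
…
a_6=10:  p_6=10·2252+815=23335,  q_6=10·105+38=1088
a_7=2:  p_7=2·23335+2252=48922,  q_7=2·1088+105=2281
…
a_9=3:  p_9=3·72257+48922=265693,  q_9=3·3369+2281=12388
a_10=4:  p_10=4·265693+72257=1135029,  q_10=4·12388+3369=52921
a_11=2:  p_11=2·1135029+265693=2535751,  q_11=2·52921+12388=118230
(x₁, y₁) = (2535751, 118230);  2535751² − 460·118230² = 1 ✓
(2535751+118230√460)^2 = 12860066268001 + 599603681460√460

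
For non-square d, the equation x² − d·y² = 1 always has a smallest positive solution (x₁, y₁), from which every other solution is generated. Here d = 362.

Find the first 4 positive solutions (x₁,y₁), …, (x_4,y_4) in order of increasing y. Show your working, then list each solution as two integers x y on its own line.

723 38
1045457 54948
1511730099 79454770
2185960677697 114891542472

√362 = [19; 38, …], period ℓ=1 (odd) → k=1
i=0: a=19 ⇒ p=19, q=1
i=1: a=38 ⇒ p=723, q=38
→ (723, 38).  Check: 723²=522729, 362·38²=522728, difference 1.
k=2:  x_2 = 723·723+362·38·38 = 1045457,  y_2 = 723·38+38·723 = 54948
k=3:  x_3 = 723·1045457+362·38·54948 = 1511730099,  y_3 = 723·54948+38·1045457 = 79454770
k=4:  x_4 = 723·1511730099+362·38·79454770 = 2185960677697,  y_4 = 723·79454770+38·1511730099 = 114891542472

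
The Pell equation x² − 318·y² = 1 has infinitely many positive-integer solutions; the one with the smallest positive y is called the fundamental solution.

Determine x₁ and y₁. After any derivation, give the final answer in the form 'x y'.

107 6

[17; 1,4,1,34] for √318; ℓ=4 ⇒ convergent index 3
i=0: a=17 ⇒ p=17, q=1
i=1: a=1 ⇒ p=18, q=1
i=2: a=4 ⇒ p=89, q=5
i=3: a=1 ⇒ p=107, q=6
(x₁, y₁) = (107, 6);  107² − 318·6² = 1 ✓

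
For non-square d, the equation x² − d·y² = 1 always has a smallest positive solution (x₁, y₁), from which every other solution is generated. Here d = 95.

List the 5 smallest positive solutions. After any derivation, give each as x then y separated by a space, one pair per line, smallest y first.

d=95: √d = [9; 1,2,1,18] (ℓ=4, even), read p_3/q_3
i=0: a=9 ⇒ p=9, q=1
i=1: a=1 ⇒ p=10, q=1
i=2: a=2 ⇒ p=29, q=3
i=3: a=1 ⇒ p=39, q=4
fundamental: x₁=39, y₁=4  (since 1521 − 95·16 = 1)
k=2:  x_2 = 39·39+95·4·4 = 3041,  y_2 = 39·4+4·39 = 312
k=3:  x_3 = 39·3041+95·4·312 = 237159,  y_3 = 39·312+4·3041 = 24332
k=4:  x_4 = 39·237159+95·4·24332 = 18495361,  y_4 = 39·24332+4·237159 = 1897584
k=5:  x_5 = 39·18495361+95·4·1897584 = 1442400999,  y_5 = 39·1897584+4·18495361 = 147987220

39 4
3041 312
237159 24332
18495361 1897584
1442400999 147987220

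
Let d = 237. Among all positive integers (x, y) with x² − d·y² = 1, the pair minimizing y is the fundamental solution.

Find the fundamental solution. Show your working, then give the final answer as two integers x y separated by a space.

d=237: √d = [15; 2,1,1,7,10,7,1,1,2,30] (ℓ=10, even), read p_9/q_9
step 0: (15, 1)  from 15·(1,0) + (0,1)
…
step 2: (46, 3)  from 1·(31,2) + (15,1)
step 3: (77, 5)  from 1·(46,3) + (31,2)
…
step 7: (48001, 3118)  from 1·(42074,2733) + (5927,385)
step 8: (90075, 5851)  from 1·(48001,3118) + (42074,2733)
step 9: (228151, 14820)  from 2·(90075,5851) + (48001,3118)
→ (228151, 14820).  Check: 228151²=52052878801, 237·14820²=52052878800, difference 1.

228151 14820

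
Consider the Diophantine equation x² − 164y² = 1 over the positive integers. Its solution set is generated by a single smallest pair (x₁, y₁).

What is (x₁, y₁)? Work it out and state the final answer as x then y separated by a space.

√164 → a₀=12, period (1,4,6,4,1,24); ℓ=6 even so k=5
a_0=12:  p_0=12·1+0=12,  q_0=12·0+1=1
…
a_4=4:  p_4=4·397+64=1652,  q_4=4·31+5=129
a_5=1:  p_5=1·1652+397=2049,  q_5=1·129+31=160
→ (2049, 160).  Check: 2049²=4198401, 164·160²=4198400, difference 1.

2049 160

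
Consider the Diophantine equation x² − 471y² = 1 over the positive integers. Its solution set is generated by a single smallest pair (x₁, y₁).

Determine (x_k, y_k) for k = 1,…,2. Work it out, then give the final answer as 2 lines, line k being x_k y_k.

7838695 361188
122890278606049 5662485139320

[21; 1,2,2,1,3,…,2,1,42] for √471; ℓ=14 ⇒ convergent index 13
step 0: (21, 1)  from 21·(1,0) + (0,1)
…
step 11: (2331742, 107441)  from 2·(843469,38865) + (644804,29711)
step 12: (5506953, 253747)  from 2·(2331742,107441) + (843469,38865)
step 13: (7838695, 361188)  from 1·(5506953,253747) + (2331742,107441)
(x₁, y₁) = (7838695, 361188);  7838695² − 471·361188² = 1 ✓
n=2: (7838695,361188)∘(7838695,361188) = (7838695·7838695+471·361188·361188, 7838695·361188+361188·7838695) = (122890278606049,5662485139320)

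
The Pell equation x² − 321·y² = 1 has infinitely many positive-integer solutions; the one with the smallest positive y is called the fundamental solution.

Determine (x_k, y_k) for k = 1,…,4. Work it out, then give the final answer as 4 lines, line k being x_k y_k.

d=321: √d = [17; 1,10,1,34] (ℓ=4, even), read p_3/q_3
i=0: a=17 ⇒ p=17, q=1
…
i=2: a=10 ⇒ p=197, q=11
i=3: a=1 ⇒ p=215, q=12
fundamental: x₁=215, y₁=12  (since 46225 − 321·144 = 1)
(215+12√321)^2 = 92449 + 5160√321
(215+12√321)^3 = 39752855 + 2218788√321
(215+12√321)^4 = 17093635201 + 954073680√321

215 12
92449 5160
39752855 2218788
17093635201 954073680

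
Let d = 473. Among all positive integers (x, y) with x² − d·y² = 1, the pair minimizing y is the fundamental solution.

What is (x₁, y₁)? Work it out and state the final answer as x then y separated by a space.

87 4

√473 = [21; 1,2,1,42, …], period ℓ=4 (even) → k=3
i=0: a=21 ⇒ p=21, q=1
…
i=2: a=2 ⇒ p=65, q=3
i=3: a=1 ⇒ p=87, q=4
fundamental: x₁=87, y₁=4  (since 7569 − 473·16 = 1)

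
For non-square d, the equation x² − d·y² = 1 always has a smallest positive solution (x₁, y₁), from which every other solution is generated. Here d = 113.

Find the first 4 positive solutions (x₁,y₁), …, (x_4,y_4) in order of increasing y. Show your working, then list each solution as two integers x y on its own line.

1204353 113296
2900932297217 272896754976
6987493029899166849 657328051091107760
16830816386073401651890177 1583310020631184911403584

√113 → a₀=10, period (1,1,1,2,2,1,1,1,20); ℓ=9 odd so k=17
a_0=10:  p_0=10·1+0=10,  q_0=10·0+1=1
a_1=1:  p_1=1·10+1=11,  q_1=1·1+0=1
a_2=1:  p_2=1·11+10=21,  q_2=1·1+1=2
…
a_5=2:  p_5=2·85+32=202,  q_5=2·8+3=19
…
a_7=1:  p_7=1·287+202=489,  q_7=1·27+19=46
a_8=1:  p_8=1·489+287=776,  q_8=1·46+27=73
…
a_11=1:  p_11=1·16785+16009=32794,  q_11=1·1579+1506=3085
a_12=1:  p_12=1·32794+16785=49579,  q_12=1·3085+1579=4664
a_13=2:  p_13=2·49579+32794=131952,  q_13=2·4664+3085=12413
…
a_15=1:  p_15=1·313483+131952=445435,  q_15=1·29490+12413=41903
a_16=1:  p_16=1·445435+313483=758918,  q_16=1·41903+29490=71393
a_17=1:  p_17=1·758918+445435=1204353,  q_17=1·71393+41903=113296
fundamental: x₁=1204353, y₁=113296  (since 1450466148609 − 113·12835983616 = 1)
(1204353+113296√113)^2 = 2900932297217 + 272896754976√113
(1204353+113296√113)^3 = 6987493029899166849 + 657328051091107760√113
(1204353+113296√113)^4 = 16830816386073401651890177 + 1583310020631184911403584√113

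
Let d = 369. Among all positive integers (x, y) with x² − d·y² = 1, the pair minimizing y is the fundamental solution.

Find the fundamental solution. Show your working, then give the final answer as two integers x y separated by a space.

d=369: √d = [19; 4,1,3,2,7,4,7,2,3,1,4,38] (ℓ=12, even), read p_11/q_11
a_0=19:  p_0=19·1+0=19,  q_0=19·0+1=1
…
a_3=3:  p_3=3·96+77=365,  q_3=3·5+4=19
…
a_7=7:  p_7=7·25414+6147=184045,  q_7=7·1323+320=9581
…
a_9=3:  p_9=3·393504+184045=1364557,  q_9=3·20485+9581=71036
a_10=1:  p_10=1·1364557+393504=1758061,  q_10=1·71036+20485=91521
a_11=4:  p_11=4·1758061+1364557=8396801,  q_11=4·91521+71036=437120
fundamental: x₁=8396801, y₁=437120  (since 70506267033601 − 369·191073894400 = 1)

8396801 437120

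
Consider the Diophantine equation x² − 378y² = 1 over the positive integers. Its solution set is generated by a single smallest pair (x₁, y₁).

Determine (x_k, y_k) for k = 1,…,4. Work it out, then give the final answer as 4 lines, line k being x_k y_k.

d=378: √d = [19; 2,3,1,4,1,3,2,38] (ℓ=8, even), read p_7/q_7
k=0  a_k=19  p_k/q_k = 19/1
…
k=2  a_k=3  p_k/q_k = 136/7
k=3  a_k=1  p_k/q_k = 175/9
…
k=5  a_k=1  p_k/q_k = 1011/52
k=6  a_k=3  p_k/q_k = 3869/199
k=7  a_k=2  p_k/q_k = 8749/450
fundamental: x₁=8749, y₁=450  (since 76545001 − 378·202500 = 1)
(x_2, y_2) = (8749·8749 + 378·450·450, 8749·450 + 450·8749) = (153090001, 7874100)
(x_3, y_3) = (8749·153090001 + 378·450·7874100, 8749·7874100 + 450·153090001) = (2678768828749, 137781001350)
(x_4, y_4) = (8749·2678768828749 + 378·450·137781001350, 8749·137781001350 + 450·2678768828749) = (46873096812360001, 2410891953748200)

8749 450
153090001 7874100
2678768828749 137781001350
46873096812360001 2410891953748200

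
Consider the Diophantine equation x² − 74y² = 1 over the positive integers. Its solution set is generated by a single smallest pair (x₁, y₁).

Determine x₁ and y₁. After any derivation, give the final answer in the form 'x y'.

√74 → a₀=8, period (1,1,1,1,16); ℓ=5 odd so k=9
a_0=8:  p_0=8·1+0=8,  q_0=8·0+1=1
a_1=1:  p_1=1·8+1=9,  q_1=1·1+0=1
…
a_3=1:  p_3=1·17+9=26,  q_3=1·2+1=3
a_4=1:  p_4=1·26+17=43,  q_4=1·3+2=5
…
a_8=1:  p_8=1·1471+757=2228,  q_8=1·171+88=259
a_9=1:  p_9=1·2228+1471=3699,  q_9=1·259+171=430
fundamental: x₁=3699, y₁=430  (since 13682601 − 74·184900 = 1)

3699 430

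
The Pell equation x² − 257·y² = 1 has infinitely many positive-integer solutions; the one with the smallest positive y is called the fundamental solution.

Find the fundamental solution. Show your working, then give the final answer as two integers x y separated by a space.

513 32

d=257: √d = [16; 32] (ℓ=1, odd), read p_1/q_1
i=0: a=16 ⇒ p=16, q=1
i=1: a=32 ⇒ p=513, q=32
→ (513, 32).  Check: 513²=263169, 257·32²=263168, difference 1.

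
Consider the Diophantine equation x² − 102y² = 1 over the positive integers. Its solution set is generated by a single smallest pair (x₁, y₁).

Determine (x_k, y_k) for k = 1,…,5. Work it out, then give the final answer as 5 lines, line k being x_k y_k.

d=102: √d = [10; 10,20] (ℓ=2, even), read p_1/q_1
a_0=10:  p_0=10·1+0=10,  q_0=10·0+1=1
a_1=10:  p_1=10·10+1=101,  q_1=10·1+0=10
→ (101, 10).  Check: 101²=10201, 102·10²=10200, difference 1.
(x_2, y_2) = (101·101 + 102·10·10, 101·10 + 10·101) = (20401, 2020)
(x_3, y_3) = (101·20401 + 102·10·2020, 101·2020 + 10·20401) = (4120901, 408030)
(x_4, y_4) = (101·4120901 + 102·10·408030, 101·408030 + 10·4120901) = (832401601, 82420040)
(x_5, y_5) = (101·832401601 + 102·10·82420040, 101·82420040 + 10·832401601) = (168141002501, 16648440050)

101 10
20401 2020
4120901 408030
832401601 82420040
168141002501 16648440050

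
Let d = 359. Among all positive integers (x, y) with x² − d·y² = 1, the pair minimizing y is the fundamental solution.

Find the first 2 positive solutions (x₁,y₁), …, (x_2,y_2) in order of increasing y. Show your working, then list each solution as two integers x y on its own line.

√359 = [18; 1,17,1,36, …], period ℓ=4 (even) → k=3
step 0: (18, 1)  from 18·(1,0) + (0,1)
step 1: (19, 1)  from 1·(18,1) + (1,0)
step 2: (341, 18)  from 17·(19,1) + (18,1)
step 3: (360, 19)  from 1·(341,18) + (19,1)
(x₁, y₁) = (360, 19);  360² − 359·19² = 1 ✓
k=2:  x_2 = 360·360+359·19·19 = 259199,  y_2 = 360·19+19·360 = 13680

360 19
259199 13680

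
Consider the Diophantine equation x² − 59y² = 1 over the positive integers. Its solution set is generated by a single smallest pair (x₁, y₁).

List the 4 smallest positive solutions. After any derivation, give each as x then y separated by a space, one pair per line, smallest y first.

530 69
561799 73140
595506410 77528331
631236232801 82179957720

√59 = [7; 1,2,7,2,1,14, …], period ℓ=6 (even) → k=5
a_0=7:  p_0=7·1+0=7,  q_0=7·0+1=1
a_1=1:  p_1=1·7+1=8,  q_1=1·1+0=1
…
a_3=7:  p_3=7·23+8=169,  q_3=7·3+1=22
a_4=2:  p_4=2·169+23=361,  q_4=2·22+3=47
a_5=1:  p_5=1·361+169=530,  q_5=1·47+22=69
(x₁, y₁) = (530, 69);  530² − 59·69² = 1 ✓
k=2:  x_2 = 530·530+59·69·69 = 561799,  y_2 = 530·69+69·530 = 73140
k=3:  x_3 = 530·561799+59·69·73140 = 595506410,  y_3 = 530·73140+69·561799 = 77528331
k=4:  x_4 = 530·595506410+59·69·77528331 = 631236232801,  y_4 = 530·77528331+69·595506410 = 82179957720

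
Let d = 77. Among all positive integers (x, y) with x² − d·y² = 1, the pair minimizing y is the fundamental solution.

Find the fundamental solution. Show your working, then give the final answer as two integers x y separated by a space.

351 40

[8; 1,3,2,3,1,16] for √77; ℓ=6 ⇒ convergent index 5
a_0=8:  p_0=8·1+0=8,  q_0=8·0+1=1
a_1=1:  p_1=1·8+1=9,  q_1=1·1+0=1
a_2=3:  p_2=3·9+8=35,  q_2=3·1+1=4
a_3=2:  p_3=2·35+9=79,  q_3=2·4+1=9
a_4=3:  p_4=3·79+35=272,  q_4=3·9+4=31
a_5=1:  p_5=1·272+79=351,  q_5=1·31+9=40
→ (351, 40).  Check: 351²=123201, 77·40²=123200, difference 1.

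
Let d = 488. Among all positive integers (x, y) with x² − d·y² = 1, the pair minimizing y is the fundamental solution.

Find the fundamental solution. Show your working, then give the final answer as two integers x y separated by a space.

√488 = [22; 11,44, …], period ℓ=2 (even) → k=1
k=0  a_k=22  p_k/q_k = 22/1
k=1  a_k=11  p_k/q_k = 243/11
fundamental: x₁=243, y₁=11  (since 59049 − 488·121 = 1)

243 11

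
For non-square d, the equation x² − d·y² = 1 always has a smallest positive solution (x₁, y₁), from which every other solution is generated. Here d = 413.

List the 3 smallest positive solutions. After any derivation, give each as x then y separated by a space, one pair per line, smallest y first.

113399 5580
25718666401 1265532840
5832942102300599 287020317040740

[20; 3,9,1,4,1,9,3,40] for √413; ℓ=8 ⇒ convergent index 7
a_0=20:  p_0=20·1+0=20,  q_0=20·0+1=1
…
a_6=9:  p_6=9·3719+3089=36560,  q_6=9·183+152=1799
a_7=3:  p_7=3·36560+3719=113399,  q_7=3·1799+183=5580
(x₁, y₁) = (113399, 5580);  113399² − 413·5580² = 1 ✓
n=2: (113399,5580)∘(113399,5580) = (113399·113399+413·5580·5580, 113399·5580+5580·113399) = (25718666401,1265532840)
n=3: (25718666401,1265532840)∘(113399,5580) = (113399·25718666401+413·5580·1265532840, 113399·1265532840+5580·25718666401) = (5832942102300599,287020317040740)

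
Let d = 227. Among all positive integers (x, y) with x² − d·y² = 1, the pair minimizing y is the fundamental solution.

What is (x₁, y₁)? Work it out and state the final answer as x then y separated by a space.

√227 → a₀=15, period (15,30); ℓ=2 even so k=1
k=0  a_k=15  p_k/q_k = 15/1
k=1  a_k=15  p_k/q_k = 226/15
→ (226, 15).  Check: 226²=51076, 227·15²=51075, difference 1.

226 15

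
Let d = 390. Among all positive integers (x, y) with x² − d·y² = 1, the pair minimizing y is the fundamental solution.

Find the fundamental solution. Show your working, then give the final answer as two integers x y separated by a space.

[19; 1,2,1,38] for √390; ℓ=4 ⇒ convergent index 3
a_0=19:  p_0=19·1+0=19,  q_0=19·0+1=1
a_1=1:  p_1=1·19+1=20,  q_1=1·1+0=1
a_2=2:  p_2=2·20+19=59,  q_2=2·1+1=3
a_3=1:  p_3=1·59+20=79,  q_3=1·3+1=4
→ (79, 4).  Check: 79²=6241, 390·4²=6240, difference 1.

79 4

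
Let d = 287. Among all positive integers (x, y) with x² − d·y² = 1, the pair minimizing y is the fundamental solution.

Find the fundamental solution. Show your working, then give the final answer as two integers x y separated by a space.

288 17

√287 = [16; 1,15,1,32, …], period ℓ=4 (even) → k=3
step 0: (16, 1)  from 16·(1,0) + (0,1)
step 1: (17, 1)  from 1·(16,1) + (1,0)
step 2: (271, 16)  from 15·(17,1) + (16,1)
step 3: (288, 17)  from 1·(271,16) + (17,1)
→ (288, 17).  Check: 288²=82944, 287·17²=82943, difference 1.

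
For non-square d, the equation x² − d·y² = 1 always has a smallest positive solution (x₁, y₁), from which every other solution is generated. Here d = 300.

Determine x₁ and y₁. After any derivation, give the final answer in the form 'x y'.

1351 78

d=300: √d = [17; 3,8,3,34] (ℓ=4, even), read p_3/q_3
a_0=17:  p_0=17·1+0=17,  q_0=17·0+1=1
a_1=3:  p_1=3·17+1=52,  q_1=3·1+0=3
a_2=8:  p_2=8·52+17=433,  q_2=8·3+1=25
a_3=3:  p_3=3·433+52=1351,  q_3=3·25+3=78
→ (1351, 78).  Check: 1351²=1825201, 300·78²=1825200, difference 1.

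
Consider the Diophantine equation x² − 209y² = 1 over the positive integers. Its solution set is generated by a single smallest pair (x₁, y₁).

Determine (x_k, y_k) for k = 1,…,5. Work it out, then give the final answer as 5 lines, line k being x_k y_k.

√209 = [14; 2,5,3,2,3,5,2,28, …], period ℓ=8 (even) → k=7
i=0: a=14 ⇒ p=14, q=1
i=1: a=2 ⇒ p=29, q=2
i=2: a=5 ⇒ p=159, q=11
i=3: a=3 ⇒ p=506, q=35
i=4: a=2 ⇒ p=1171, q=81
i=5: a=3 ⇒ p=4019, q=278
i=6: a=5 ⇒ p=21266, q=1471
i=7: a=2 ⇒ p=46551, q=3220
(x₁, y₁) = (46551, 3220);  46551² − 209·3220² = 1 ✓
(x_2, y_2) = (46551·46551 + 209·3220·3220, 46551·3220 + 3220·46551) = (4333991201, 299788440)
(x_3, y_3) = (46551·4333991201 + 209·3220·299788440, 46551·299788440 + 3220·4333991201) = (403503248748951, 27910903337660)
(x_4, y_4) = (46551·403503248748951 + 209·3220·27910903337660, 46551·27910903337660 + 3220·403503248748951) = (37566959460690844801, 2598560922243032880)
(x_5, y_5) = (46551·37566959460690844801 + 209·3220·2598560922243032880, 46551·2598560922243032880 + 3220·37566959460690844801) = (3497559059305735783913751, 241931218954759943856100)

46551 3220
4333991201 299788440
403503248748951 27910903337660
37566959460690844801 2598560922243032880
3497559059305735783913751 241931218954759943856100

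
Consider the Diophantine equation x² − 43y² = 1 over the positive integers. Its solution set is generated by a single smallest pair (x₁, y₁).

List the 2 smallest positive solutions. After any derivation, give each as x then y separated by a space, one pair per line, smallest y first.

[6; 1,1,3,1,5,1,3,1,1,12] for √43; ℓ=10 ⇒ convergent index 9
a_0=6:  p_0=6·1+0=6,  q_0=6·0+1=1
a_1=1:  p_1=1·6+1=7,  q_1=1·1+0=1
a_2=1:  p_2=1·7+6=13,  q_2=1·1+1=2
…
a_4=1:  p_4=1·46+13=59,  q_4=1·7+2=9
…
a_6=1:  p_6=1·341+59=400,  q_6=1·52+9=61
a_7=3:  p_7=3·400+341=1541,  q_7=3·61+52=235
a_8=1:  p_8=1·1541+400=1941,  q_8=1·235+61=296
a_9=1:  p_9=1·1941+1541=3482,  q_9=1·296+235=531
→ (3482, 531).  Check: 3482²=12124324, 43·531²=12124323, difference 1.
k=2:  x_2 = 3482·3482+43·531·531 = 24248647,  y_2 = 3482·531+531·3482 = 3697884

3482 531
24248647 3697884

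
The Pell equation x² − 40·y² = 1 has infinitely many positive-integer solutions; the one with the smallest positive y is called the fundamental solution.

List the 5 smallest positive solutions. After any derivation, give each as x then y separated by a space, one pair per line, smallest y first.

d=40: √d = [6; 3,12] (ℓ=2, even), read p_1/q_1
a_0=6:  p_0=6·1+0=6,  q_0=6·0+1=1
a_1=3:  p_1=3·6+1=19,  q_1=3·1+0=3
→ (19, 3).  Check: 19²=361, 40·3²=360, difference 1.
n=2: (19,3)∘(19,3) = (19·19+40·3·3, 19·3+3·19) = (721,114)
n=3: (721,114)∘(19,3) = (19·721+40·3·114, 19·114+3·721) = (27379,4329)
n=4: (27379,4329)∘(19,3) = (19·27379+40·3·4329, 19·4329+3·27379) = (1039681,164388)
n=5: (1039681,164388)∘(19,3) = (19·1039681+40·3·164388, 19·164388+3·1039681) = (39480499,6242415)

19 3
721 114
27379 4329
1039681 164388
39480499 6242415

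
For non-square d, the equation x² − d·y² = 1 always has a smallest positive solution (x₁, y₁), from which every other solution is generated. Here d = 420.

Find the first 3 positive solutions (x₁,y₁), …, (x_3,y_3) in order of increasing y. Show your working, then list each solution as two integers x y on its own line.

d=420: √d = [20; 2,40] (ℓ=2, even), read p_1/q_1
a_0=20:  p_0=20·1+0=20,  q_0=20·0+1=1
a_1=2:  p_1=2·20+1=41,  q_1=2·1+0=2
(x₁, y₁) = (41, 2);  41² − 420·2² = 1 ✓
n=2: (41,2)∘(41,2) = (41·41+420·2·2, 41·2+2·41) = (3361,164)
n=3: (3361,164)∘(41,2) = (41·3361+420·2·164, 41·164+2·3361) = (275561,13446)

41 2
3361 164
275561 13446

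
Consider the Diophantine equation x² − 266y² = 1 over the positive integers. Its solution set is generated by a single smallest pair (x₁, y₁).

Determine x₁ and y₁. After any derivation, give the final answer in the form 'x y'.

685 42

√266 = [16; 3,4,3,32, …], period ℓ=4 (even) → k=3
step 0: (16, 1)  from 16·(1,0) + (0,1)
step 1: (49, 3)  from 3·(16,1) + (1,0)
step 2: (212, 13)  from 4·(49,3) + (16,1)
step 3: (685, 42)  from 3·(212,13) + (49,3)
→ (685, 42).  Check: 685²=469225, 266·42²=469224, difference 1.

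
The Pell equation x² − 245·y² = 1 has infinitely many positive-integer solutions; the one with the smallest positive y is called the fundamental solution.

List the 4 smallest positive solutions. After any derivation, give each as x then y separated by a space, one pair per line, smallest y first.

51841 3312
5374978561 343394784
557288527109761 35603857991376
57780789062419261441 3691479203918451648

[15; 1,1,1,7,6,7,1,1,1,30] for √245; ℓ=10 ⇒ convergent index 9
step 0: (15, 1)  from 15·(1,0) + (0,1)
…
step 3: (47, 3)  from 1·(31,2) + (16,1)
step 4: (360, 23)  from 7·(47,3) + (31,2)
…
step 6: (15809, 1010)  from 7·(2207,141) + (360,23)
…
step 8: (33825, 2161)  from 1·(18016,1151) + (15809,1010)
step 9: (51841, 3312)  from 1·(33825,2161) + (18016,1151)
fundamental: x₁=51841, y₁=3312  (since 2687489281 − 245·10969344 = 1)
(x_2, y_2) = (51841·51841 + 245·3312·3312, 51841·3312 + 3312·51841) = (5374978561, 343394784)
(x_3, y_3) = (51841·5374978561 + 245·3312·343394784, 51841·343394784 + 3312·5374978561) = (557288527109761, 35603857991376)
(x_4, y_4) = (51841·557288527109761 + 245·3312·35603857991376, 51841·35603857991376 + 3312·557288527109761) = (57780789062419261441, 3691479203918451648)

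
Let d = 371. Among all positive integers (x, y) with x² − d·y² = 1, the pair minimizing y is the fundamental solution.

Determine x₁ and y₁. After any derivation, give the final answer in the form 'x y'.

[19; 3,1,4,1,3,38] for √371; ℓ=6 ⇒ convergent index 5
k=0  a_k=19  p_k/q_k = 19/1
k=1  a_k=3  p_k/q_k = 58/3
k=2  a_k=1  p_k/q_k = 77/4
k=3  a_k=4  p_k/q_k = 366/19
k=4  a_k=1  p_k/q_k = 443/23
k=5  a_k=3  p_k/q_k = 1695/88
fundamental: x₁=1695, y₁=88  (since 2873025 − 371·7744 = 1)

1695 88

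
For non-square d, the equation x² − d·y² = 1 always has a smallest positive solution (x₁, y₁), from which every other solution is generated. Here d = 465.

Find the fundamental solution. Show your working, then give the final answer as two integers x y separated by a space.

√465 = [21; 1,1,3,2,2,2,3,1,1,42, …], period ℓ=10 (even) → k=9
k=0  a_k=21  p_k/q_k = 21/1
k=1  a_k=1  p_k/q_k = 22/1
k=2  a_k=1  p_k/q_k = 43/2
k=3  a_k=3  p_k/q_k = 151/7
k=4  a_k=2  p_k/q_k = 345/16
…
k=7  a_k=3  p_k/q_k = 6922/321
k=8  a_k=1  p_k/q_k = 8949/415
k=9  a_k=1  p_k/q_k = 15871/736
→ (15871, 736).  Check: 15871²=251888641, 465·736²=251888640, difference 1.

15871 736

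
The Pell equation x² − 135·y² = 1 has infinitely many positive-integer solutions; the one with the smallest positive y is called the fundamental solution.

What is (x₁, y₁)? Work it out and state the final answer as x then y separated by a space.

244 21

d=135: √d = [11; 1,1,1,1,1,1,1,22] (ℓ=8, even), read p_7/q_7
step 0: (11, 1)  from 11·(1,0) + (0,1)
…
step 2: (23, 2)  from 1·(12,1) + (11,1)
step 3: (35, 3)  from 1·(23,2) + (12,1)
step 4: (58, 5)  from 1·(35,3) + (23,2)
step 5: (93, 8)  from 1·(58,5) + (35,3)
step 6: (151, 13)  from 1·(93,8) + (58,5)
step 7: (244, 21)  from 1·(151,13) + (93,8)
(x₁, y₁) = (244, 21);  244² − 135·21² = 1 ✓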